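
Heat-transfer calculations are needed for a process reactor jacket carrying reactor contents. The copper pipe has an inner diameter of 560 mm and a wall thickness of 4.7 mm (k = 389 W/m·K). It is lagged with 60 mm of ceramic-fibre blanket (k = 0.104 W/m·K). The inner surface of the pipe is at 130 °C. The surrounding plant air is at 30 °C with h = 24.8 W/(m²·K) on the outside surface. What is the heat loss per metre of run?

q′ ≈ 321 W/m

Cylindrical conduction, so R = ln(r₂/r₁)/(2πkL) per layer, in series:
R_copper pipe wall = ln(284.7/280)/(2π×389×1) = 6.811×10^-6 K/W
R_ceramic-fibre blanket = ln(344.7/284.7)/(2π×0.104×1) = 0.2927 K/W
R_outer film = 1/(h_o·2πr_oL) = 1/(24.8×2π×0.3447×1) = 0.01862 K/W
R_total = 0.3113 K/W
Q = ΔT/R_total = 100/0.3113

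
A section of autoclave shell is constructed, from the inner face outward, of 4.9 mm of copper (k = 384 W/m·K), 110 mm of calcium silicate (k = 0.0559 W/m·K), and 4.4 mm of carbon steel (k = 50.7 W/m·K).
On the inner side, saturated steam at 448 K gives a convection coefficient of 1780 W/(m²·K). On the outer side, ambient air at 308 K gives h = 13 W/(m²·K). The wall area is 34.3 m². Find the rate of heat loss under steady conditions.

Using the resistance-network approach (series):
R_inner film = 1/(h_i·A) = 1/(1780×34.3) = 1.638×10^-5 K/W
R_copper = L/(kA) = 0.0049/(384×34.3) = 3.72×10^-7 K/W
R_calcium silicate = L/(kA) = 0.11/(0.0559×34.3) = 0.05737 K/W
R_carbon steel = L/(kA) = 0.0044/(50.7×34.3) = 2.53×10^-6 K/W
R_outer film = 1/(h_o·A) = 1/(13×34.3) = 0.002243 K/W
R_total = 0.05963 K/W
Q = ΔT / R_total = 140 / 0.05963

Q ≈ 2350 W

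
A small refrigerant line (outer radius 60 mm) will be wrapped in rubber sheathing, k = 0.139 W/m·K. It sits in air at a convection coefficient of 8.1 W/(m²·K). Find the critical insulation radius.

For a cylinder r_cr = k/h = 0.139/8.1
r_cr = 17.2 mm; since the bare radius (60 mm) is above r_cr, any added insulation will reduce heat loss.

r_cr ≈ 17.2 mm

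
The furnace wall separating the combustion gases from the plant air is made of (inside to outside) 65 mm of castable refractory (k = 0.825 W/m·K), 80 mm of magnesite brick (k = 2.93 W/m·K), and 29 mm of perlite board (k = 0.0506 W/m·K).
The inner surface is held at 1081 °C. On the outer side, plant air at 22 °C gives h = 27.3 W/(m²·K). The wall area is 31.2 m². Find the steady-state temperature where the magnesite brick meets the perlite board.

T ≈ 924 °C

Model the wall as resistances in series:
R_castable refractory = L/(kA) = 0.065/(0.825×31.2) = 0.002525 K/W
R_magnesite brick = L/(kA) = 0.08/(2.93×31.2) = 8.751×10^-4 K/W
R_perlite board = L/(kA) = 0.029/(0.0506×31.2) = 0.01837 K/W
R_outer film = 1/(h_o·A) = 1/(27.3×31.2) = 0.001174 K/W
R_total = 0.02294 K/W;  Q = ΔT/R_total = 1059/0.02294 = 46160 W
T_interface = T_inner − Q·ΣR(inner→interface) = 1081 − 46200×0.0034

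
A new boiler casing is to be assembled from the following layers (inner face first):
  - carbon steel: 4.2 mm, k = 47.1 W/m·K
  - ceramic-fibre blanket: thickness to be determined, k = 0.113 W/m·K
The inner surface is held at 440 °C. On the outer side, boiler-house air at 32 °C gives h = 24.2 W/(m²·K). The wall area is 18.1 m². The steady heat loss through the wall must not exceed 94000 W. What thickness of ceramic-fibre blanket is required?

L ≈ 4.2 mm

Model the wall as resistances in series:
R_carbon steel = L/(kA) = 0.0042/(47.1×18.1) = 4.927×10^-6 K/W
R_outer film = 1/(h_o·A) = 1/(24.2×18.1) = 0.002283 K/W
Sum of the known resistances R_other = 0.002288 K/W
Required total resistance R_tot = ΔT/Q_allow = 408/94000 = 0.00434 K/W
R_ceramic-fibre blanket = R_tot − R_other = 0.002052 K/W
L = R·k·A = 0.002052×0.113×18.1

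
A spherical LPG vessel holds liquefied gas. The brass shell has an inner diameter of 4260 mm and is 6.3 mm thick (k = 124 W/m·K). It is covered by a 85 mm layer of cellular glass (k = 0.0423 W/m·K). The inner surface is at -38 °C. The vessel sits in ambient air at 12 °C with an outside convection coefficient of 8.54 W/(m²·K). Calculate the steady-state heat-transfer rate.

Radial (spherical) resistances in series:
R_brass shell = (1/2.13 − 1/2.1363)/(4π×124) = 8.885×10^-7 K/W
R_cellular glass = (1/2.1363 − 1/2.2213)/(4π×0.0423) = 0.0337 K/W
R_outer film = 1/(h·4πr_o²) = 1/(8.54×4π×2.2213²) = 0.001889 K/W
R_total = 0.03559 K/W
Q = ΔT/R_total = 50/0.03559

Q ≈ 1410 W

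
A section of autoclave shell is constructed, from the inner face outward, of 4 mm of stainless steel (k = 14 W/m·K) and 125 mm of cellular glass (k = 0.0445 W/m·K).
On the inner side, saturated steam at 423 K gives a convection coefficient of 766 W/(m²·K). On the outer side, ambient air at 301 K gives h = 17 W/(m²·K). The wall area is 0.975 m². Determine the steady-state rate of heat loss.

Q ≈ 41.5 W

Model the wall as resistances in series:
R_inner film = 1/(h_i·A) = 1/(766×0.975) = 0.001339 K/W
R_stainless steel = L/(kA) = 0.004/(14×0.975) = 2.93×10^-4 K/W
R_cellular glass = L/(kA) = 0.125/(0.0445×0.975) = 2.881 K/W
R_outer film = 1/(h_o·A) = 1/(17×0.975) = 0.06033 K/W
R_total = 2.943 K/W
Q = ΔT / R_total = 122 / 2.943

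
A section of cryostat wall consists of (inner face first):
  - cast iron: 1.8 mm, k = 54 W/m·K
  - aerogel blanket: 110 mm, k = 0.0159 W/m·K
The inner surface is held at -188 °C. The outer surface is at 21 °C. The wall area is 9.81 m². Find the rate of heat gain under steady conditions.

Using the resistance-network approach (series):
R_cast iron = L/(kA) = 0.0018/(54×9.81) = 3.398×10^-6 K/W
R_aerogel blanket = L/(kA) = 0.11/(0.0159×9.81) = 0.7052 K/W
R_total = 0.7052 K/W
Q = ΔT / R_total = 209 / 0.7052

Q ≈ 296 W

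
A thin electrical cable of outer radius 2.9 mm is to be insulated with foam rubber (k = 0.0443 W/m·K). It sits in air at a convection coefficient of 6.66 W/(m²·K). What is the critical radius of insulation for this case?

r_cr ≈ 6.65 mm

For a cylinder r_cr = k/h = 0.0443/6.66
r_cr = 6.65 mm; since the bare radius (2.9 mm) is below r_cr, adding a thin layer of insulation will *increase* heat loss.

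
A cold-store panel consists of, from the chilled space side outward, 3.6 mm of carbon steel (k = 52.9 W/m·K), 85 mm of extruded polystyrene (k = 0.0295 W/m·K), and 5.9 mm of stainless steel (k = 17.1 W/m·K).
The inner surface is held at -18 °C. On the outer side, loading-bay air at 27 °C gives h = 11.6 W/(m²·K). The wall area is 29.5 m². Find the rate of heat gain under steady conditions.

Using the resistance-network approach (series):
R_carbon steel = L/(kA) = 0.0036/(52.9×29.5) = 2.307×10^-6 K/W
R_extruded polystyrene = L/(kA) = 0.085/(0.0295×29.5) = 0.09767 K/W
R_stainless steel = L/(kA) = 0.0059/(17.1×29.5) = 1.17×10^-5 K/W
R_outer film = 1/(h_o·A) = 1/(11.6×29.5) = 0.002922 K/W
R_total = 0.1006 K/W
Q = ΔT / R_total = 45 / 0.1006

Q ≈ 447 W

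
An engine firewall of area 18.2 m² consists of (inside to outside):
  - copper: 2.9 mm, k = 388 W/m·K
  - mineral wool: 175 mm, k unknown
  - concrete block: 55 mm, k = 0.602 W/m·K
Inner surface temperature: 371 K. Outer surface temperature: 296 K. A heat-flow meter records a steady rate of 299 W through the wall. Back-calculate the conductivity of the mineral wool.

k ≈ 0.0391 W/(m·K)

Using the resistance-network approach (series):
R_copper = L/(kA) = 0.0029/(388×18.2) = 4.107×10^-7 K/W
R_concrete block = L/(kA) = 0.055/(0.602×18.2) = 0.00502 K/W
Sum of known resistances R_other = 0.00502 K/W
Total R = ΔT/Q = 75/299 = 0.2508 K/W
R_mineral wool = R_total − R_other = 0.2458 K/W
k = L/(R·A) = 0.175/(0.2458×18.2)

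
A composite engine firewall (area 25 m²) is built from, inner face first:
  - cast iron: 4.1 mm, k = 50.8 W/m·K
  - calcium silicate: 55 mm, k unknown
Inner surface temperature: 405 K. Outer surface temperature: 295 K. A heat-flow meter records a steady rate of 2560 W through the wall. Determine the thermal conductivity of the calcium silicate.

k ≈ 0.0512 W/(m·K)

Model the wall as resistances in series:
R_cast iron = L/(kA) = 0.0041/(50.8×25) = 3.228×10^-6 K/W
Sum of known resistances R_other = 3.228×10^-6 K/W
Total R = ΔT/Q = 110/2560 = 0.04297 K/W
R_calcium silicate = R_total − R_other = 0.04297 K/W
k = L/(R·A) = 0.055/(0.04297×25)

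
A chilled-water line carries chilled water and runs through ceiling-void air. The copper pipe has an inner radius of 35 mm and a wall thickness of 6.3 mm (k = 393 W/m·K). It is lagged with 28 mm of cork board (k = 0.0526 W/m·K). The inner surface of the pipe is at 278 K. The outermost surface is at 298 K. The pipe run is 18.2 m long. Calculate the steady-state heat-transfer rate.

Per-layer cylindrical resistances, series-summed:
R_copper pipe wall = ln(41.3/35)/(2π×393×18.2) = 3.683×10^-6 K/W
R_cork board = ln(69.3/41.3)/(2π×0.0526×18.2) = 0.08605 K/W
R_total = 0.08605 K/W
Q = ΔT/R_total = 20/0.08605

Q ≈ 232 W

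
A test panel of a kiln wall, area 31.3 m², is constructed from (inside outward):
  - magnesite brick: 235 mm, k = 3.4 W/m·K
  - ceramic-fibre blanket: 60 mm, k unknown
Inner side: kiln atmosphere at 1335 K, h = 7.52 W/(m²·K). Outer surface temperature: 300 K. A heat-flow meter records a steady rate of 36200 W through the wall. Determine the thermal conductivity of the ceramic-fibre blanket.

Thermal resistances in series:
R_inner film = 1/(h_i·A) = 1/(7.52×31.3) = 0.004249 K/W
R_magnesite brick = L/(kA) = 0.235/(3.4×31.3) = 0.002208 K/W
Sum of known resistances R_other = 0.006457 K/W
Total R = ΔT/Q = 1035/36200 = 0.02859 K/W
R_ceramic-fibre blanket = R_total − R_other = 0.02213 K/W
k = L/(R·A) = 0.06/(0.02213×31.3)

k ≈ 0.0866 W/(m·K)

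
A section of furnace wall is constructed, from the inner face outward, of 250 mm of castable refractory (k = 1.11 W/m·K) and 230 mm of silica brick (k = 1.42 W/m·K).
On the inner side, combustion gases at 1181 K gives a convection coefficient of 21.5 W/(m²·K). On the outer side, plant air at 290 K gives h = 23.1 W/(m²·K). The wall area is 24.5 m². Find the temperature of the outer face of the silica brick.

Using the resistance-network approach (series):
R_inner film = 1/(h_i·A) = 1/(21.5×24.5) = 0.001898 K/W
R_castable refractory = L/(kA) = 0.25/(1.11×24.5) = 0.009193 K/W
R_silica brick = L/(kA) = 0.23/(1.42×24.5) = 0.006611 K/W
R_outer film = 1/(h_o·A) = 1/(23.1×24.5) = 0.001767 K/W
R_total = 0.01947 K/W;  Q = ΔT/R_total = 891/0.01947 = 45760 W
T_interface = T_inner − Q·ΣR(inner→interface) = 1181 − 45800×0.0177

T ≈ 371 K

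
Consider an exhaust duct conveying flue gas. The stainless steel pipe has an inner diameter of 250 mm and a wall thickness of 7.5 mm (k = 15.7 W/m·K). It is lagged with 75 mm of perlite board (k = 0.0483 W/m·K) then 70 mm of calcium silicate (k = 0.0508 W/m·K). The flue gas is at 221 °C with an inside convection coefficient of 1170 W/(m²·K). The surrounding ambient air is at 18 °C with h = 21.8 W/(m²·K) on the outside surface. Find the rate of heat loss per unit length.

Cylindrical conduction, so R = ln(r₂/r₁)/(2πkL) per layer, in series:
R_inner film = 1/(h_i·2πr₁L) = 1/(1170×2π×0.125×1) = 0.001088 K/W
R_stainless steel pipe wall = ln(132.5/125)/(2π×15.7×1) = 5.907×10^-4 K/W
R_perlite board = ln(207.5/132.5)/(2π×0.0483×1) = 1.478 K/W
R_calcium silicate = ln(277.5/207.5)/(2π×0.0508×1) = 0.9107 K/W
R_outer film = 1/(h_o·2πr_oL) = 1/(21.8×2π×0.2775×1) = 0.02631 K/W
R_total = 2.417 K/W
Q = ΔT/R_total = 203/2.417

q′ ≈ 84 W/m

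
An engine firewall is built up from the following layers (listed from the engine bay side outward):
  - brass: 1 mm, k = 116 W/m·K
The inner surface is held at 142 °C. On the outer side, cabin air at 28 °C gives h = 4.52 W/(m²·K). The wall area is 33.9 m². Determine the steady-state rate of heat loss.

Using the resistance-network approach (series):
R_brass = L/(kA) = 0.001/(116×33.9) = 2.543×10^-7 K/W
R_outer film = 1/(h_o·A) = 1/(4.52×33.9) = 0.006526 K/W
R_total = 0.006526 K/W
Q = ΔT / R_total = 114 / 0.006526

Q ≈ 17500 W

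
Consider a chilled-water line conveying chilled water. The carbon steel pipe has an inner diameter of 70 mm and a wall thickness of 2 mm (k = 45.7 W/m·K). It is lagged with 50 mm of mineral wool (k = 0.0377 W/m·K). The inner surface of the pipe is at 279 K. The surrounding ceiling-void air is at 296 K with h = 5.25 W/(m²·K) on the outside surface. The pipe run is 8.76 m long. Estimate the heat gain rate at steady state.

Per-layer cylindrical resistances, series-summed:
R_carbon steel pipe wall = ln(37/35)/(2π×45.7×8.76) = 2.209×10^-5 K/W
R_mineral wool = ln(87/37)/(2π×0.0377×8.76) = 0.412 K/W
R_outer film = 1/(h_o·2πr_oL) = 1/(5.25×2π×0.087×8.76) = 0.03978 K/W
R_total = 0.4518 K/W
Q = ΔT/R_total = 17/0.4518

Q ≈ 37.6 W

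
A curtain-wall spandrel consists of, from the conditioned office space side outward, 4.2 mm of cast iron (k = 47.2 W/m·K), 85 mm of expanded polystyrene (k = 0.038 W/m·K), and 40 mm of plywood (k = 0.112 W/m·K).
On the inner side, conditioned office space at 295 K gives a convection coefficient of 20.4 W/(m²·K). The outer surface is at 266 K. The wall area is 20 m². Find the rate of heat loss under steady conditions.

Q ≈ 219 W

Series thermal resistances:
R_inner film = 1/(h_i·A) = 1/(20.4×20) = 0.002451 K/W
R_cast iron = L/(kA) = 0.0042/(47.2×20) = 4.449×10^-6 K/W
R_expanded polystyrene = L/(kA) = 0.085/(0.038×20) = 0.1118 K/W
R_plywood = L/(kA) = 0.04/(0.112×20) = 0.01786 K/W
R_total = 0.1322 K/W
Q = ΔT / R_total = 29 / 0.1322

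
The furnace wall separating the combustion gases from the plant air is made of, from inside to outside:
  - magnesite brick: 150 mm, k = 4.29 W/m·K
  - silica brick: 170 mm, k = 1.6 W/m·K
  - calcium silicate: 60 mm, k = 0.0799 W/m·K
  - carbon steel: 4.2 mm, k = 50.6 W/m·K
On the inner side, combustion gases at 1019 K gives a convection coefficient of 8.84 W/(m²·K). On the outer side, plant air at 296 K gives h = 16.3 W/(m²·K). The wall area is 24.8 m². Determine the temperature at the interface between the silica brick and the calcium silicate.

Thermal resistances in series:
R_inner film = 1/(h_i·A) = 1/(8.84×24.8) = 0.004561 K/W
R_magnesite brick = L/(kA) = 0.15/(4.29×24.8) = 0.00141 K/W
R_silica brick = L/(kA) = 0.17/(1.6×24.8) = 0.004284 K/W
R_calcium silicate = L/(kA) = 0.06/(0.0799×24.8) = 0.03028 K/W
R_carbon steel = L/(kA) = 0.0042/(50.6×24.8) = 3.347×10^-6 K/W
R_outer film = 1/(h_o·A) = 1/(16.3×24.8) = 0.002474 K/W
R_total = 0.04301 K/W;  Q = ΔT/R_total = 723/0.04301 = 16810 W
T_interface = T_inner − Q·ΣR(inner→interface) = 1019 − 16800×0.01026

T ≈ 847 K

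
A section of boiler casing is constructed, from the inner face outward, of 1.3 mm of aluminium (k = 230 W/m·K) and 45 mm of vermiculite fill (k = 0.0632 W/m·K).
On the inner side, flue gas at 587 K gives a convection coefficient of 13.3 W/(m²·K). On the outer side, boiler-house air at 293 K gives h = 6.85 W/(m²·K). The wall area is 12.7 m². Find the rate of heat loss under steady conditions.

Model the wall as resistances in series:
R_inner film = 1/(h_i·A) = 1/(13.3×12.7) = 0.00592 K/W
R_aluminium = L/(kA) = 0.0013/(230×12.7) = 4.451×10^-7 K/W
R_vermiculite fill = L/(kA) = 0.045/(0.0632×12.7) = 0.05606 K/W
R_outer film = 1/(h_o·A) = 1/(6.85×12.7) = 0.01149 K/W
R_total = 0.07348 K/W
Q = ΔT / R_total = 294 / 0.07348

Q ≈ 4000 W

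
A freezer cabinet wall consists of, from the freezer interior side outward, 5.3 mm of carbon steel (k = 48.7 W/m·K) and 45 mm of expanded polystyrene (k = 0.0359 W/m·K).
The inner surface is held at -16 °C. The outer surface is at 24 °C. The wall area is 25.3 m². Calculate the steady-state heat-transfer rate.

Q ≈ 807 W

Treating each layer as a thermal resistance in series:
R_carbon steel = L/(kA) = 0.0053/(48.7×25.3) = 4.302×10^-6 K/W
R_expanded polystyrene = L/(kA) = 0.045/(0.0359×25.3) = 0.04954 K/W
R_total = 0.04955 K/W
Q = ΔT / R_total = 40 / 0.04955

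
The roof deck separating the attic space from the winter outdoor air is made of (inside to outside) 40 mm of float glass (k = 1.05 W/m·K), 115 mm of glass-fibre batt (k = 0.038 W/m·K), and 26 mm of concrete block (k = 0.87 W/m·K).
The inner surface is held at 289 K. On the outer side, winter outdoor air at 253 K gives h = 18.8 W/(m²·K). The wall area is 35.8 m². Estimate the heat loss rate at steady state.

Using the resistance-network approach (series):
R_float glass = L/(kA) = 0.04/(1.05×35.8) = 0.001064 K/W
R_glass-fibre batt = L/(kA) = 0.115/(0.038×35.8) = 0.08453 K/W
R_concrete block = L/(kA) = 0.026/(0.87×35.8) = 8.348×10^-4 K/W
R_outer film = 1/(h_o·A) = 1/(18.8×35.8) = 0.001486 K/W
R_total = 0.08792 K/W
Q = ΔT / R_total = 36 / 0.08792

Q ≈ 409 W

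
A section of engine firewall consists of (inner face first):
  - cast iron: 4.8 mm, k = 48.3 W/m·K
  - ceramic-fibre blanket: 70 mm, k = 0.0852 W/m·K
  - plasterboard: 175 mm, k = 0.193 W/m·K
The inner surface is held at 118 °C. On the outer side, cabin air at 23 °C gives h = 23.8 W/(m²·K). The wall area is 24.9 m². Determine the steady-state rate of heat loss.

Model the wall as resistances in series:
R_cast iron = L/(kA) = 0.0048/(48.3×24.9) = 3.991×10^-6 K/W
R_ceramic-fibre blanket = L/(kA) = 0.07/(0.0852×24.9) = 0.033 K/W
R_plasterboard = L/(kA) = 0.175/(0.193×24.9) = 0.03642 K/W
R_outer film = 1/(h_o·A) = 1/(23.8×24.9) = 0.001687 K/W
R_total = 0.0711 K/W
Q = ΔT / R_total = 95 / 0.0711

Q ≈ 1340 W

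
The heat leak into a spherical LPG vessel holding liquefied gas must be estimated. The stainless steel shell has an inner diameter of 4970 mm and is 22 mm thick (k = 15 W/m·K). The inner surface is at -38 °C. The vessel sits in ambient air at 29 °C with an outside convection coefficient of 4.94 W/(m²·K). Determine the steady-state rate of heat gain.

Q ≈ 26000 W

Each spherical layer contributes R = (1/r_i − 1/r_o)/(4πk):
R_stainless steel shell = (1/2.485 − 1/2.507)/(4π×15) = 1.873×10^-5 K/W
R_outer film = 1/(h·4πr_o²) = 1/(4.94×4π×2.507²) = 0.002563 K/W
R_total = 0.002582 K/W
Q = ΔT/R_total = 67/0.002582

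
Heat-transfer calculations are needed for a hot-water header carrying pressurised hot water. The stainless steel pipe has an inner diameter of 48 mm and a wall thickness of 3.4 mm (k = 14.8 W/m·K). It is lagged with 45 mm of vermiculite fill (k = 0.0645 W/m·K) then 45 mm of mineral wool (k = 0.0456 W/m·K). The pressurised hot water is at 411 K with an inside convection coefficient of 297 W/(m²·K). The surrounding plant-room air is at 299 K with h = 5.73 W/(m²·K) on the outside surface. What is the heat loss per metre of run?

q′ ≈ 25.8 W/m

Radial resistances (cylindrical: R_cond = ln(r_o/r_i)/(2πkL), R_conv = 1/(h·2πrL)):
R_inner film = 1/(h_i·2πr₁L) = 1/(297×2π×0.024×1) = 0.02233 K/W
R_stainless steel pipe wall = ln(27.4/24)/(2π×14.8×1) = 0.001425 K/W
R_vermiculite fill = ln(72.4/27.4)/(2π×0.0645×1) = 2.398 K/W
R_mineral wool = ln(117.4/72.4)/(2π×0.0456×1) = 1.687 K/W
R_outer film = 1/(h_o·2πr_oL) = 1/(5.73×2π×0.1174×1) = 0.2366 K/W
R_total = 4.345 K/W
Q = ΔT/R_total = 112/4.345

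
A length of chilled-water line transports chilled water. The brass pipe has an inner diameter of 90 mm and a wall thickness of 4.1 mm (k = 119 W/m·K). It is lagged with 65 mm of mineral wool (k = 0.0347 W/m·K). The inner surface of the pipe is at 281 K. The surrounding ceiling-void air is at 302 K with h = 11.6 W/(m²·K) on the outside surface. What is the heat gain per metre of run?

q′ ≈ 5.27 W/m

Treating each annulus and film as a series resistance:
R_brass pipe wall = ln(49.1/45)/(2π×119×1) = 1.166×10^-4 K/W
R_mineral wool = ln(114.1/49.1)/(2π×0.0347×1) = 3.867 K/W
R_outer film = 1/(h_o·2πr_oL) = 1/(11.6×2π×0.1141×1) = 0.1202 K/W
R_total = 3.988 K/W
Q = ΔT/R_total = 21/3.988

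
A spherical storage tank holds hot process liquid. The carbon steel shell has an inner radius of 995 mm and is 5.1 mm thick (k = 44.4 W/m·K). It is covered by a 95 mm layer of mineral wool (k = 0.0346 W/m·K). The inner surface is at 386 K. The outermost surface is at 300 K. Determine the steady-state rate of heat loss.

For a spherical shell R = (1/r₁ − 1/r₂)/(4πk); film R = 1/(h·4πr²). In series:
R_carbon steel shell = (1/0.995 − 1/1.0001)/(4π×44.4) = 9.186×10^-6 K/W
R_mineral wool = (1/1.0001 − 1/1.0951)/(4π×0.0346) = 0.1995 K/W
R_total = 0.1995 K/W
Q = ΔT/R_total = 86/0.1995

Q ≈ 431 W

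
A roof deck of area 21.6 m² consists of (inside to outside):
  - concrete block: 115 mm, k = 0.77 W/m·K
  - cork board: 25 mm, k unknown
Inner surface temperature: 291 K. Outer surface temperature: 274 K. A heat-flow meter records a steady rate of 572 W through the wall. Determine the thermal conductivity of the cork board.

Using the resistance-network approach (series):
R_concrete block = L/(kA) = 0.115/(0.77×21.6) = 0.006914 K/W
Sum of known resistances R_other = 0.006914 K/W
Total R = ΔT/Q = 17/572 = 0.02972 K/W
R_cork board = R_total − R_other = 0.02281 K/W
k = L/(R·A) = 0.025/(0.02281×21.6)

k ≈ 0.0508 W/(m·K)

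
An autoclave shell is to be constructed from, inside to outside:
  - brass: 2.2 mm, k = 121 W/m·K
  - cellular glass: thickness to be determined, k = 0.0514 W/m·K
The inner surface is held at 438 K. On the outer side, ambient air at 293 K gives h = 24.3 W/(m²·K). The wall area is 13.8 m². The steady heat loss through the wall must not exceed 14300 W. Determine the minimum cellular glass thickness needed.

Model the wall as resistances in series:
R_brass = L/(kA) = 0.0022/(121×13.8) = 1.318×10^-6 K/W
R_outer film = 1/(h_o·A) = 1/(24.3×13.8) = 0.002982 K/W
Sum of the known resistances R_other = 0.002983 K/W
Required total resistance R_tot = ΔT/Q_allow = 145/14300 = 0.01014 K/W
R_cellular glass = R_tot − R_other = 0.007156 K/W
L = R·k·A = 0.007156×0.0514×13.8

L ≈ 5.08 mm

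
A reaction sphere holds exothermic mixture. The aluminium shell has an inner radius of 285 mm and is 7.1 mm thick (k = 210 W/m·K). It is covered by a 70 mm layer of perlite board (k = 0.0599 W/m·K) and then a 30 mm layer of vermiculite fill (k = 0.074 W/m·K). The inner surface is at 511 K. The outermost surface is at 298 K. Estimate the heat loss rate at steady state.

Q ≈ 193 W

Each spherical layer contributes R = (1/r_i − 1/r_o)/(4πk):
R_aluminium shell = (1/0.285 − 1/0.2921)/(4π×210) = 3.232×10^-5 K/W
R_perlite board = (1/0.2921 − 1/0.3621)/(4π×0.0599) = 0.8792 K/W
R_vermiculite fill = (1/0.3621 − 1/0.3921)/(4π×0.074) = 0.2272 K/W
R_total = 1.106 K/W
Q = ΔT/R_total = 213/1.106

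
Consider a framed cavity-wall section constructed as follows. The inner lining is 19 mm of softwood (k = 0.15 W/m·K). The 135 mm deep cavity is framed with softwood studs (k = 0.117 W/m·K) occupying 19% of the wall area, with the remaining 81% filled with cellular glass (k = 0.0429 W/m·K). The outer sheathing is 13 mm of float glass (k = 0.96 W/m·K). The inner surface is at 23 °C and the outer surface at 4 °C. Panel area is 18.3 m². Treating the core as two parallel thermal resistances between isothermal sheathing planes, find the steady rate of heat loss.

Sheathing layers in series; stud and cavity paths in parallel between them.
R_inner = 0.019/(0.15×18.3) = 0.006922 K/W
R_stud  = 0.135/(0.117×0.19×18.3) = 0.3319 K/W
R_cav   = 0.135/(0.0429×0.81×18.3) = 0.2123 K/W
1/R_core = 1/R_stud + 1/R_cav → R_core = 0.1295 K/W
R_outer = 0.013/(0.96×18.3) = 7.4×10^-4 K/W
R_total = 0.1371 K/W
Q = ΔT/R_total = 19/0.1371

Q ≈ 139 W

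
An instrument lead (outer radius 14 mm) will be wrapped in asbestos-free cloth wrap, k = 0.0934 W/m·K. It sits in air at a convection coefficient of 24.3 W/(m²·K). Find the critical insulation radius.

r_cr ≈ 3.84 mm

For a cylinder r_cr = k/h = 0.0934/24.3
r_cr = 3.84 mm; since the bare radius (14 mm) is above r_cr, any added insulation will reduce heat loss.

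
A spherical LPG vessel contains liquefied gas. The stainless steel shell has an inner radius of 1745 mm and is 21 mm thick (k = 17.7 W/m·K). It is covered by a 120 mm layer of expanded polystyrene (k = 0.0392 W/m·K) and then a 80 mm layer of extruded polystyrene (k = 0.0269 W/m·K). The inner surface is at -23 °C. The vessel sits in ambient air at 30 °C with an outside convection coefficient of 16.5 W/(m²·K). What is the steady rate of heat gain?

Q ≈ 383 W

For a spherical shell R = (1/r₁ − 1/r₂)/(4πk); film R = 1/(h·4πr²). In series:
R_stainless steel shell = (1/1.745 − 1/1.766)/(4π×17.7) = 3.064×10^-5 K/W
R_expanded polystyrene = (1/1.766 − 1/1.886)/(4π×0.0392) = 0.07314 K/W
R_extruded polystyrene = (1/1.886 − 1/1.966)/(4π×0.0269) = 0.06383 K/W
R_outer film = 1/(h·4πr_o²) = 1/(16.5×4π×1.966²) = 0.001248 K/W
R_total = 0.1382 K/W
Q = ΔT/R_total = 53/0.1382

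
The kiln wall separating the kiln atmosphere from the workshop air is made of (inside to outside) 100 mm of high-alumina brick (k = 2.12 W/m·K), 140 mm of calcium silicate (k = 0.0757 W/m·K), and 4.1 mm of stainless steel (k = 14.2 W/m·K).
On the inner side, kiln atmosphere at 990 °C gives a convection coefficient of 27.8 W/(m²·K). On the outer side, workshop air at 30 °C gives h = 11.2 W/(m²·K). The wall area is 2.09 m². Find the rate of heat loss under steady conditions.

Using the resistance-network approach (series):
R_inner film = 1/(h_i·A) = 1/(27.8×2.09) = 0.01721 K/W
R_high-alumina brick = L/(kA) = 0.1/(2.12×2.09) = 0.02257 K/W
R_calcium silicate = L/(kA) = 0.14/(0.0757×2.09) = 0.8849 K/W
R_stainless steel = L/(kA) = 0.0041/(14.2×2.09) = 1.381×10^-4 K/W
R_outer film = 1/(h_o·A) = 1/(11.2×2.09) = 0.04272 K/W
R_total = 0.9675 K/W
Q = ΔT / R_total = 960 / 0.9675

Q ≈ 992 W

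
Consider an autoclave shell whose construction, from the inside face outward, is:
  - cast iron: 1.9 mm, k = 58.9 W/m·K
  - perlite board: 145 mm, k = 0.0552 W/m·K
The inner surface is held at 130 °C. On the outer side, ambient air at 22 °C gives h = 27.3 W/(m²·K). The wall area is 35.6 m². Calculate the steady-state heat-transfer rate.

Q ≈ 1440 W

Thermal resistances in series:
R_cast iron = L/(kA) = 0.0019/(58.9×35.6) = 9.061×10^-7 K/W
R_perlite board = L/(kA) = 0.145/(0.0552×35.6) = 0.07379 K/W
R_outer film = 1/(h_o·A) = 1/(27.3×35.6) = 0.001029 K/W
R_total = 0.07482 K/W
Q = ΔT / R_total = 108 / 0.07482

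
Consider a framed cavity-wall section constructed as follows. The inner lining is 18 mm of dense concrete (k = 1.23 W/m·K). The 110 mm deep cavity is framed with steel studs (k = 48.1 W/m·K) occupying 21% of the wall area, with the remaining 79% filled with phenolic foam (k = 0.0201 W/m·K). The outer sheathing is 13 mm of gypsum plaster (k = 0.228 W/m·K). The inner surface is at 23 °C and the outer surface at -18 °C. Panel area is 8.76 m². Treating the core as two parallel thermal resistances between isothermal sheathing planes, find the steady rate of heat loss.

Sheathing layers in series; stud and cavity paths in parallel between them.
R_inner = 0.018/(1.23×8.76) = 0.001671 K/W
R_stud  = 0.11/(48.1×0.21×8.76) = 0.001243 K/W
R_cav   = 0.11/(0.0201×0.79×8.76) = 0.7908 K/W
1/R_core = 1/R_stud + 1/R_cav → R_core = 0.001241 K/W
R_outer = 0.013/(0.228×8.76) = 0.006509 K/W
R_total = 0.009421 K/W
Q = ΔT/R_total = 41/0.009421

Q ≈ 4350 W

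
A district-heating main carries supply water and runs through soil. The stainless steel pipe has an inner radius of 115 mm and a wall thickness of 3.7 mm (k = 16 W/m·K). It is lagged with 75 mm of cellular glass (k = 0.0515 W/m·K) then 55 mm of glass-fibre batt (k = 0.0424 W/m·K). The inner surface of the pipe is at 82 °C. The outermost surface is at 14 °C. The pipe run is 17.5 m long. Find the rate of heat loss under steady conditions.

Q ≈ 485 W

Cylindrical conduction, so R = ln(r₂/r₁)/(2πkL) per layer, in series:
R_stainless steel pipe wall = ln(118.7/115)/(2π×16×17.5) = 1.8×10^-5 K/W
R_cellular glass = ln(193.7/118.7)/(2π×0.0515×17.5) = 0.08648 K/W
R_glass-fibre batt = ln(248.7/193.7)/(2π×0.0424×17.5) = 0.05361 K/W
R_total = 0.1401 K/W
Q = ΔT/R_total = 68/0.1401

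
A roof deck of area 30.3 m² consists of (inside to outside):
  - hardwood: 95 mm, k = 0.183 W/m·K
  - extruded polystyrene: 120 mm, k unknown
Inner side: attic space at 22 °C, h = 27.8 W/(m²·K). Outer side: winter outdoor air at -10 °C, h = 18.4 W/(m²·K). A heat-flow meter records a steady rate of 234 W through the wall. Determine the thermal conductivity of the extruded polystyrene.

k ≈ 0.034 W/(m·K)

Model the wall as resistances in series:
R_inner film = 1/(h_i·A) = 1/(27.8×30.3) = 0.001187 K/W
R_hardwood = L/(kA) = 0.095/(0.183×30.3) = 0.01713 K/W
R_outer film = 1/(h_o·A) = 1/(18.4×30.3) = 0.001794 K/W
Sum of known resistances R_other = 0.02011 K/W
Total R = ΔT/Q = 32/234 = 0.1368 K/W
R_extruded polystyrene = R_total − R_other = 0.1166 K/W
k = L/(R·A) = 0.12/(0.1166×30.3)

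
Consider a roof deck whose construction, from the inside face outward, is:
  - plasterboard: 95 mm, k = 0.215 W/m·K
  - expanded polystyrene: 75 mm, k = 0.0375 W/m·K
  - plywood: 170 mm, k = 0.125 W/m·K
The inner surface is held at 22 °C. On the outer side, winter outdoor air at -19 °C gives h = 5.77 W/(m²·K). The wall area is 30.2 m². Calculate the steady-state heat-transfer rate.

Q ≈ 311 W

Using the resistance-network approach (series):
R_plasterboard = L/(kA) = 0.095/(0.215×30.2) = 0.01463 K/W
R_expanded polystyrene = L/(kA) = 0.075/(0.0375×30.2) = 0.06623 K/W
R_plywood = L/(kA) = 0.17/(0.125×30.2) = 0.04503 K/W
R_outer film = 1/(h_o·A) = 1/(5.77×30.2) = 0.005739 K/W
R_total = 0.1316 K/W
Q = ΔT / R_total = 41 / 0.1316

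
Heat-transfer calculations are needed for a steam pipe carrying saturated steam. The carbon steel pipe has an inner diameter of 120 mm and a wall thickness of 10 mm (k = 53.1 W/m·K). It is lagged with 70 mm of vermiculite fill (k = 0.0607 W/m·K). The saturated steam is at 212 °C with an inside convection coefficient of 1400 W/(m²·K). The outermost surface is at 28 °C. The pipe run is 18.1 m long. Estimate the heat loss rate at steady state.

Q ≈ 1830 W

For a radial system each layer contributes R = ln(r_out/r_in)/(2πkL); films add R = 1/(hA).
R_inner film = 1/(h_i·2πr₁L) = 1/(1400×2π×0.06×18.1) = 1.047×10^-4 K/W
R_carbon steel pipe wall = ln(70/60)/(2π×53.1×18.1) = 2.553×10^-5 K/W
R_vermiculite fill = ln(140/70)/(2π×0.0607×18.1) = 0.1004 K/W
R_total = 0.1005 K/W
Q = ΔT/R_total = 184/0.1005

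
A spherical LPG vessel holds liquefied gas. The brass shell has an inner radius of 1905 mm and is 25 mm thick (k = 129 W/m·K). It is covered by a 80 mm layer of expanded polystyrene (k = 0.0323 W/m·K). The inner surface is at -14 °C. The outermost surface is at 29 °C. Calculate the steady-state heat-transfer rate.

Q ≈ 846 W

Each spherical layer contributes R = (1/r_i − 1/r_o)/(4πk):
R_brass shell = (1/1.905 − 1/1.93)/(4π×129) = 4.195×10^-6 K/W
R_expanded polystyrene = (1/1.93 − 1/2.01)/(4π×0.0323) = 0.05081 K/W
R_total = 0.05081 K/W
Q = ΔT/R_total = 43/0.05081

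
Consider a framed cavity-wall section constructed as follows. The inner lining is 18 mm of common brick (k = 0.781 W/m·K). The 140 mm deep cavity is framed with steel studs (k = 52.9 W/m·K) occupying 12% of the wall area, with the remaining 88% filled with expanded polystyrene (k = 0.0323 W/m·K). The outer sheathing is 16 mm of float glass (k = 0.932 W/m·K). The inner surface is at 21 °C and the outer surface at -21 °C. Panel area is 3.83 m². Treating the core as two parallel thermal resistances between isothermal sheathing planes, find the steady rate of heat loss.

Sheathing layers in series; stud and cavity paths in parallel between them.
R_inner = 0.018/(0.781×3.83) = 0.006018 K/W
R_stud  = 0.14/(52.9×0.12×3.83) = 0.005758 K/W
R_cav   = 0.14/(0.0323×0.88×3.83) = 1.286 K/W
1/R_core = 1/R_stud + 1/R_cav → R_core = 0.005733 K/W
R_outer = 0.016/(0.932×3.83) = 0.004482 K/W
R_total = 0.01623 K/W
Q = ΔT/R_total = 42/0.01623

Q ≈ 2590 W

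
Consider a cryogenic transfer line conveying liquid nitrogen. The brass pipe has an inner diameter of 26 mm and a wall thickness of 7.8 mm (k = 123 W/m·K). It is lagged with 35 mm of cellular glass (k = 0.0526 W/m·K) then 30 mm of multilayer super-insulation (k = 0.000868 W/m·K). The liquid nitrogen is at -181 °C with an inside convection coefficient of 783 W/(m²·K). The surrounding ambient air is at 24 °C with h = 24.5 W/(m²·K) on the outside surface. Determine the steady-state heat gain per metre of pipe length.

q′ ≈ 2.5 W/m

Treating each annulus and film as a series resistance:
R_inner film = 1/(h_i·2πr₁L) = 1/(783×2π×0.013×1) = 0.01564 K/W
R_brass pipe wall = ln(20.8/13)/(2π×123×1) = 6.082×10^-4 K/W
R_cellular glass = ln(55.8/20.8)/(2π×0.0526×1) = 2.986 K/W
R_multilayer super-insulation = ln(85.8/55.8)/(2π×0.000868×1) = 78.89 K/W
R_outer film = 1/(h_o·2πr_oL) = 1/(24.5×2π×0.0858×1) = 0.07571 K/W
R_total = 81.97 K/W
Q = ΔT/R_total = 205/81.97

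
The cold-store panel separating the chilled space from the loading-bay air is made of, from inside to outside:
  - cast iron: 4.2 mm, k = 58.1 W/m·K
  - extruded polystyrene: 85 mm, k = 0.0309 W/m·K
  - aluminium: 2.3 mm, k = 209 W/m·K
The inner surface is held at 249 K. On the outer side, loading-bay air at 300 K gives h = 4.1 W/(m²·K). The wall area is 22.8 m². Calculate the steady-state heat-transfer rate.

Q ≈ 388 W

Series thermal resistances:
R_cast iron = L/(kA) = 0.0042/(58.1×22.8) = 3.171×10^-6 K/W
R_extruded polystyrene = L/(kA) = 0.085/(0.0309×22.8) = 0.1206 K/W
R_aluminium = L/(kA) = 0.0023/(209×22.8) = 4.827×10^-7 K/W
R_outer film = 1/(h_o·A) = 1/(4.1×22.8) = 0.0107 K/W
R_total = 0.1314 K/W
Q = ΔT / R_total = 51 / 0.1314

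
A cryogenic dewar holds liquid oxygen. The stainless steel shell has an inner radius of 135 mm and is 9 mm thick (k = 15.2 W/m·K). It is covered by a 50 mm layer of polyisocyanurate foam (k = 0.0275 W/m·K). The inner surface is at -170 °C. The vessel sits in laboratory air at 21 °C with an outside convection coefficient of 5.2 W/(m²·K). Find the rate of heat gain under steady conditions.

Q ≈ 34.2 W

For a spherical shell R = (1/r₁ − 1/r₂)/(4πk); film R = 1/(h·4πr²). In series:
R_stainless steel shell = (1/0.135 − 1/0.144)/(4π×15.2) = 0.002424 K/W
R_polyisocyanurate foam = (1/0.144 − 1/0.194)/(4π×0.0275) = 5.179 K/W
R_outer film = 1/(h·4πr_o²) = 1/(5.2×4π×0.194²) = 0.4066 K/W
R_total = 5.588 K/W
Q = ΔT/R_total = 191/5.588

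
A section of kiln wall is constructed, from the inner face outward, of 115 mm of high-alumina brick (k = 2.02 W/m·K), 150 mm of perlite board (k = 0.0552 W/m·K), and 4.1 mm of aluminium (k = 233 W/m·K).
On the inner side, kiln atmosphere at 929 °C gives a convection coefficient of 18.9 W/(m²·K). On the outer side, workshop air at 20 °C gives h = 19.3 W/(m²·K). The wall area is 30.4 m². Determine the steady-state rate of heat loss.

Q ≈ 9600 W

Model the wall as resistances in series:
R_inner film = 1/(h_i·A) = 1/(18.9×30.4) = 0.00174 K/W
R_high-alumina brick = L/(kA) = 0.115/(2.02×30.4) = 0.001873 K/W
R_perlite board = L/(kA) = 0.15/(0.0552×30.4) = 0.08939 K/W
R_aluminium = L/(kA) = 0.0041/(233×30.4) = 5.788×10^-7 K/W
R_outer film = 1/(h_o·A) = 1/(19.3×30.4) = 0.001704 K/W
R_total = 0.09471 K/W
Q = ΔT / R_total = 909 / 0.09471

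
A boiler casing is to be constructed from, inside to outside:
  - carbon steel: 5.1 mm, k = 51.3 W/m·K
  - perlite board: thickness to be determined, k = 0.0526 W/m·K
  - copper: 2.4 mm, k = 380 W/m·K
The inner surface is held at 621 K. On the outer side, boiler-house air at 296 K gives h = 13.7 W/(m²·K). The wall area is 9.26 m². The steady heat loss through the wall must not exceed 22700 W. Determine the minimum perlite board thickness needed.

Series thermal resistances:
R_carbon steel = L/(kA) = 0.0051/(51.3×9.26) = 1.074×10^-5 K/W
R_copper = L/(kA) = 0.0024/(380×9.26) = 6.821×10^-7 K/W
R_outer film = 1/(h_o·A) = 1/(13.7×9.26) = 0.007883 K/W
Sum of the known resistances R_other = 0.007894 K/W
Required total resistance R_tot = ΔT/Q_allow = 325/22700 = 0.01432 K/W
R_perlite board = R_tot − R_other = 0.006423 K/W
L = R·k·A = 0.006423×0.0526×9.26

L ≈ 3.13 mm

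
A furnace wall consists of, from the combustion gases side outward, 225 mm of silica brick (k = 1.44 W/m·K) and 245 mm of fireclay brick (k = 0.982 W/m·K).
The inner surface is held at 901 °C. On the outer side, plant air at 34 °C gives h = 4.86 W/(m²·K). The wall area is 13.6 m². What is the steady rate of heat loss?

Q ≈ 19300 W

Treating each layer as a thermal resistance in series:
R_silica brick = L/(kA) = 0.225/(1.44×13.6) = 0.01149 K/W
R_fireclay brick = L/(kA) = 0.245/(0.982×13.6) = 0.01834 K/W
R_outer film = 1/(h_o·A) = 1/(4.86×13.6) = 0.01513 K/W
R_total = 0.04496 K/W
Q = ΔT / R_total = 867 / 0.04496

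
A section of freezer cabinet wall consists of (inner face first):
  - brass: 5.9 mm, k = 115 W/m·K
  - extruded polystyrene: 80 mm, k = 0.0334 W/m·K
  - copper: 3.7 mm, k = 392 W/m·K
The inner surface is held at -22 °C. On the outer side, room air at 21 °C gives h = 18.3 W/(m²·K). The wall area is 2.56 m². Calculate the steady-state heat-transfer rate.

Q ≈ 44.9 W

Thermal resistances in series:
R_brass = L/(kA) = 0.0059/(115×2.56) = 2.004×10^-5 K/W
R_extruded polystyrene = L/(kA) = 0.08/(0.0334×2.56) = 0.9356 K/W
R_copper = L/(kA) = 0.0037/(392×2.56) = 3.687×10^-6 K/W
R_outer film = 1/(h_o·A) = 1/(18.3×2.56) = 0.02135 K/W
R_total = 0.957 K/W
Q = ΔT / R_total = 43 / 0.957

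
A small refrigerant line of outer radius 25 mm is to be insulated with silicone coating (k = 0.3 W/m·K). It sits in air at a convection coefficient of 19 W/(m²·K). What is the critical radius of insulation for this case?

For a cylinder r_cr = k/h = 0.3/19
r_cr = 15.8 mm; since the bare radius (25 mm) is above r_cr, any added insulation will reduce heat loss.

r_cr ≈ 15.8 mm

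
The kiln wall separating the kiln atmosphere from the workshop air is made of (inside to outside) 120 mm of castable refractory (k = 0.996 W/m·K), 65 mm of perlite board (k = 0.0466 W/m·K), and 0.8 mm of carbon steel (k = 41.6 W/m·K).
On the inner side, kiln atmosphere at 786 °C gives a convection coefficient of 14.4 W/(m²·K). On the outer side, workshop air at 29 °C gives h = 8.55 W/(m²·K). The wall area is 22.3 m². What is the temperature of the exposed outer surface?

T ≈ 81 °C

Model the wall as resistances in series:
R_inner film = 1/(h_i·A) = 1/(14.4×22.3) = 0.003114 K/W
R_castable refractory = L/(kA) = 0.12/(0.996×22.3) = 0.005403 K/W
R_perlite board = L/(kA) = 0.065/(0.0466×22.3) = 0.06255 K/W
R_carbon steel = L/(kA) = 0.0008/(41.6×22.3) = 8.624×10^-7 K/W
R_outer film = 1/(h_o·A) = 1/(8.55×22.3) = 0.005245 K/W
R_total = 0.07631 K/W;  Q = ΔT/R_total = 757/0.07631 = 9920 W
T_interface = T_inner − Q·ΣR(inner→interface) = 786 − 9920×0.07107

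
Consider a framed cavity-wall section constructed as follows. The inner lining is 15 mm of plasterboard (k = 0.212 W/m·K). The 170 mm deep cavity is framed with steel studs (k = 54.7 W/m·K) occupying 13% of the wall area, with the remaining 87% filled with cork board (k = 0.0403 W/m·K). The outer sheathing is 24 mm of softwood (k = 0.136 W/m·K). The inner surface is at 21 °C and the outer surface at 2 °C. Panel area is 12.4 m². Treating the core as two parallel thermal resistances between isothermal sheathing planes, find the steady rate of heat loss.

Sheathing layers in series; stud and cavity paths in parallel between them.
R_inner = 0.015/(0.212×12.4) = 0.005706 K/W
R_stud  = 0.17/(54.7×0.13×12.4) = 0.001928 K/W
R_cav   = 0.17/(0.0403×0.87×12.4) = 0.391 K/W
1/R_core = 1/R_stud + 1/R_cav → R_core = 0.001918 K/W
R_outer = 0.024/(0.136×12.4) = 0.01423 K/W
R_total = 0.02186 K/W
Q = ΔT/R_total = 19/0.02186

Q ≈ 869 W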